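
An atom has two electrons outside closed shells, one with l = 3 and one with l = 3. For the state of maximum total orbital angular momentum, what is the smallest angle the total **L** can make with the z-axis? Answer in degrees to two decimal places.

θ_min ≈ 22.21°

L runs from |3 − 3| = 0 to 3 + 3 = 6.
L ∈ {0, 1, 2, 3, 4, 5, 6}.
The maximum is L = 6, with |L_tot| = ℏ√(6·7) = √42 ℏ.
The minimum angle with z is arccos(6/√42) ≈ 22.21°.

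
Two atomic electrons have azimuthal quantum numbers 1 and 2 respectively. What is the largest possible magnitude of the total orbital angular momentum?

Angular momentum addition gives L = |l₁ − l₂|, …, l₁ + l₂.
So L can be 1, 2, 3.
The largest magnitude corresponds to L = 3: |L_tot| = ℏ√(3·4) = 2√3 ℏ.

|L_tot|_max = 2√3 ℏ ≈ 3.464ℏ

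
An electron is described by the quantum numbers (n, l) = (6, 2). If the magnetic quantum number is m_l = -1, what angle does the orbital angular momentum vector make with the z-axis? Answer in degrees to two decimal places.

θ ≈ 114.09°

|L|² = l(l+1)ℏ² = 6ℏ², so |L| = √6 ℏ.
L_z = m_l ℏ = −1ℏ.
cos θ = L_z/|L| = -1/√6, so θ ≈ 114.09°.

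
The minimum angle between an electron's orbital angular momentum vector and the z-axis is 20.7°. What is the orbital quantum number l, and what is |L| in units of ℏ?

At minimum angle, m_l = l, so cos θ = l/√(l(l+1)); cos²θ = l/(l+1) = 0.8751.
Solving: l = 7.
Then |L| = ℏ√(7·8) = 2√14 ℏ.

l = 7, |L| = 2√14 ℏ ≈ 7.483ℏ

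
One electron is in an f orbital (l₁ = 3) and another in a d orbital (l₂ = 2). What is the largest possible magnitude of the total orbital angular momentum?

|L_tot|_max = √30 ℏ ≈ 5.477ℏ

By the triangle rule, |l₁ − l₂| ≤ L ≤ l₁ + l₂.
L ∈ {1, 2, 3, 4, 5}.
The largest magnitude corresponds to L = 5: |L_tot| = ℏ√(5·6) = √30 ℏ.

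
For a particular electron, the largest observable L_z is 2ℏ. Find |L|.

|L| = √6 ℏ ≈ 2.449ℏ

Since max m_l = l, l = 2.
|L| = √(l(l+1)) ℏ = √6 ℏ.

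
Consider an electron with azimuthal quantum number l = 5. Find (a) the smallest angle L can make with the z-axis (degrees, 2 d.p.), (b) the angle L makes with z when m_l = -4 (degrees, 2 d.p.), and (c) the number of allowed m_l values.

θ_min ≈ 24.09°; θ(m_l=-4) ≈ 136.91°; 11 values

cos θ_min = 5/√30, so θ_min ≈ 24.09°.
For m_l = -4: cos θ = -4/√30, θ ≈ 136.91°.
There are 2l+1 = 11 values of m_l.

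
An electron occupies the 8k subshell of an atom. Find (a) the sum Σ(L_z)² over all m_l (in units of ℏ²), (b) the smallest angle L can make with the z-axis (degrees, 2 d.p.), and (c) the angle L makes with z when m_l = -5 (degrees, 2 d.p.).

Σ(L_z)² = 280 ℏ²; θ_min ≈ 20.70°; θ(m_l=-5) ≈ 131.92°

The 8k subshell has l = 7.
Σ m_l² = 280, so Σ(L_z)² = 280 ℏ².
cos θ_min = 7/√56, so θ_min ≈ 20.70°.
For m_l = -5: cos θ = -5/√56, θ ≈ 131.92°.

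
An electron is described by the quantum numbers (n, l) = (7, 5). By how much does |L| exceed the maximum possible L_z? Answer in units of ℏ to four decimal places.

|L| = √30 ℏ ≈ 5.4772ℏ, while L_z,max = lℏ = 5ℏ.
The difference is (√30 − 5)ℏ ≈ 0.4772ℏ.

|L| − L_z,max ≈ 0.4772ℏ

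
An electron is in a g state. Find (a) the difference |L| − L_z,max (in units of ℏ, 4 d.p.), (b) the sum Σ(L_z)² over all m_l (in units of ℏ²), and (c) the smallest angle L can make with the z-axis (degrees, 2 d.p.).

For a g orbital, l = 4.
|L| − L_z,max = (2√5 − 4)ℏ ≈ 0.4721ℏ.
Σ m_l² = 60, so Σ(L_z)² = 60 ℏ².
cos θ_min = 4/√20, so θ_min ≈ 26.57°.

|L|−L_z,max ≈ 0.4721ℏ; Σ(L_z)² = 60 ℏ²; θ_min ≈ 26.57°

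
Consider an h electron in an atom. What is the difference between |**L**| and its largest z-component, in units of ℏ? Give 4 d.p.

The letter h corresponds to l = 5.
|L| = √30 ℏ ≈ 5.4772ℏ, while L_z,max = lℏ = 5ℏ.
The difference is (√30 − 5)ℏ ≈ 0.4772ℏ.

|L| − L_z,max ≈ 0.4772ℏ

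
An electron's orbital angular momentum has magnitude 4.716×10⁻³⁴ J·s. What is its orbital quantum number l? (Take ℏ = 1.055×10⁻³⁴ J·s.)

Dividing by ℏ: |L|/ℏ ≈ 4.470.
(|L|/ℏ)² = l(l+1) ≈ 19.98 ⇒ l = 4.

l = 4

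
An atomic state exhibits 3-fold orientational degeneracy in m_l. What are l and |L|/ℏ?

3 = 2l + 1, so l = (3−1)/2 = 1.
|L| = ℏ√(l(l+1)) = ℏ√(1·2) = √2 ℏ.

l = 1, |L| = √2 ℏ ≈ 1.414ℏ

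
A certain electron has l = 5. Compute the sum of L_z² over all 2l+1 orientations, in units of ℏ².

Σ(L_z)² = 110 ℏ²

m_l runs from −5 to 5, i.e. {-5, -4, -3, -2, -1, 0, 1, 2, 3, 4, 5}.
Σ m_l² = 2·(1 + 4 + 9 + 16 + 25) = 110.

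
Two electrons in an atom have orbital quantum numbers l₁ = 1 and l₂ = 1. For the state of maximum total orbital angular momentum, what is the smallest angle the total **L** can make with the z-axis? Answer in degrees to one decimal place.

Angular momentum addition gives L = |l₁ − l₂|, …, l₁ + l₂.
So L can be 0, 1, 2.
The maximum is L = 2, with |L_tot| = ℏ√(2·3) = √6 ℏ.
The minimum angle with z is arccos(2/√6) ≈ 35.3°.

θ_min ≈ 35.3°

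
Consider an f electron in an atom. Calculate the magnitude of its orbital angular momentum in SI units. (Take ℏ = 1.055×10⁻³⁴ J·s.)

|L| = 3.655×10⁻³⁴ J·s

For an f orbital, l = 3.
|L| = ℏ√(l(l+1)) = ℏ√(3·4) = 2√3 ℏ
Numerically, |L| = 3.464 × (1.055×10⁻³⁴ J·s) = 3.655×10⁻³⁴ J·s.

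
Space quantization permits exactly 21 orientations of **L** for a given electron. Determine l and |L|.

2l + 1 = 21 ⇒ l = 10.
Then |L| = √(l(l+1)) ℏ = √110 ℏ.

l = 10, |L| = √110 ℏ ≈ 10.488ℏ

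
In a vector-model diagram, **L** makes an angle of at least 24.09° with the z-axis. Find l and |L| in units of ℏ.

cos²θ_min = l/(l+1) = 0.8334.
Solving: l = 5.
Then |L| = ℏ√(5·6) = √30 ℏ.

l = 5, |L| = √30 ℏ ≈ 5.477ℏ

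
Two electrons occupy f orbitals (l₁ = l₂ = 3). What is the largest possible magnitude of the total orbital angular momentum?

By the triangle rule, |l₁ − l₂| ≤ L ≤ l₁ + l₂.
L ∈ {0, 1, 2, 3, 4, 5, 6}.
The largest magnitude corresponds to L = 6: |L_tot| = ℏ√(6·7) = √42 ℏ.

|L_tot|_max = √42 ℏ ≈ 6.481ℏ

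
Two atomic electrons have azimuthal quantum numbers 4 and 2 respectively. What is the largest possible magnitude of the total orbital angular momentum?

|L_tot|_max = √42 ℏ ≈ 6.481ℏ

L runs from |4 − 2| = 2 to 4 + 2 = 6.
Allowed values: L = 2, 3, 4, 5, 6.
The largest magnitude corresponds to L = 6: |L_tot| = ℏ√(6·7) = √42 ℏ.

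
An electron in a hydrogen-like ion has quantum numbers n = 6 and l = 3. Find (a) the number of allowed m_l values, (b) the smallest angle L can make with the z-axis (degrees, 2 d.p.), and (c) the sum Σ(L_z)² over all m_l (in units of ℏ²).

There are 2l+1 = 7 values of m_l.
cos θ_min = 3/√12, so θ_min ≈ 30.00°.
Σ m_l² = 28, so Σ(L_z)² = 28 ℏ².

7 values; θ_min ≈ 30.00°; Σ(L_z)² = 28 ℏ²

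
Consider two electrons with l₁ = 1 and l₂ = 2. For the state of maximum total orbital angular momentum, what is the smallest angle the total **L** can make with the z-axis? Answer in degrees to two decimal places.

The total orbital quantum number L ranges from |l₁ − l₂| to l₁ + l₂ in integer steps.
L ∈ {1, 2, 3}.
The maximum is L = 3, with |L_tot| = ℏ√(3·4) = 2√3 ℏ.
The minimum angle with z is arccos(3/√12) ≈ 30.00°.

θ_min ≈ 30.00°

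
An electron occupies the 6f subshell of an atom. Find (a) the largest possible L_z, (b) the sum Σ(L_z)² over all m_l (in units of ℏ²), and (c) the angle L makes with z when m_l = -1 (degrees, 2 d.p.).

For 6f, l = 3.
L_z,max = lℏ = 3ℏ.
Σ m_l² = 28, so Σ(L_z)² = 28 ℏ².
For m_l = -1: cos θ = -1/√12, θ ≈ 106.78°.

L_z,max = 3ℏ; Σ(L_z)² = 28 ℏ²; θ(m_l=-1) ≈ 106.78°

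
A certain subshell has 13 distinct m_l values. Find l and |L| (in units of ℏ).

l = 6, |L| = √42 ℏ ≈ 6.481ℏ

13 = 2l + 1, so l = (13−1)/2 = 6.
|L| = ℏ√(l(l+1)) = ℏ√(6·7) = √42 ℏ.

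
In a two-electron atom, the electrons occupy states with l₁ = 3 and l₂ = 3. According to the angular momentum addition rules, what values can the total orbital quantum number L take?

The total orbital quantum number L ranges from |l₁ − l₂| to l₁ + l₂ in integer steps.
L ∈ {0, 1, 2, 3, 4, 5, 6}.

L = 0, 1, 2, 3, 4, 5, 6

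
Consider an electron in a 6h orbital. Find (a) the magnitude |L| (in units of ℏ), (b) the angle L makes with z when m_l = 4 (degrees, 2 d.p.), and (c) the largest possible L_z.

|L| = √30 ℏ ≈ 5.477ℏ; θ(m_l=4) ≈ 43.09°; L_z,max = 5ℏ

For 6h, l = 5.
|L| = ℏ√(5·6) = √30 ℏ ≈ 5.477ℏ.
For m_l = 4: cos θ = 4/√30, θ ≈ 43.09°.
L_z,max = lℏ = 5ℏ.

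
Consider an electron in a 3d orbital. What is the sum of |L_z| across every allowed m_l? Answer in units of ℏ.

The 3d subshell has l = 2.
m_l runs from −2 to 2, i.e. {-2, -1, 0, 1, 2}.
Σ|m_l| = 2(1+2+…+2) = 6.

Σ|L_z| = 6 ℏ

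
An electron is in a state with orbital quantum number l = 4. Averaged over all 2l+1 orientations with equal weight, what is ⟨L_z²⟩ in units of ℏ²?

⟨L_z²⟩ = 6.667 ℏ²

The allowed m_l values are -4, -3, -2, -1, 0, 1, 2, 3, 4.
Average of L_z² over 9 states: 60/9 ℏ² = 6.667 ℏ².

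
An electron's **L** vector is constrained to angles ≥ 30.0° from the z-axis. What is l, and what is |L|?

l = 3, |L| = 2√3 ℏ ≈ 3.464ℏ

cos²θ_min = l/(l+1) = 0.7500.
l = cos²θ/sin²θ ≈ 3.
Then |L| = ℏ√(3·4) = 2√3 ℏ.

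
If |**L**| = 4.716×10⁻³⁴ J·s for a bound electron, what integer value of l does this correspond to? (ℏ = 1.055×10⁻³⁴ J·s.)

l = 4

In units of ℏ, |L| ≈ 4.470.
(|L|/ℏ)² = l(l+1) ≈ 19.98 ⇒ l = 4.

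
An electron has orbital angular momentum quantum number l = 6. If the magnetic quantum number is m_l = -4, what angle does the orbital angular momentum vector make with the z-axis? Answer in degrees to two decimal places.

|L|² = l(l+1)ℏ² = 42ℏ², so |L| = √42 ℏ.
L_z = m_l ℏ = −4ℏ.
cos θ = L_z/|L| = -4/√42, so θ ≈ 128.11°.

θ ≈ 128.11°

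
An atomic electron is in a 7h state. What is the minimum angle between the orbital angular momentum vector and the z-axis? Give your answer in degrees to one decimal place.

θ_min ≈ 24.1°

The 7h subshell has l = 5.
|L| = √(l(l+1)) ℏ = √30 ℏ.
The smallest angle corresponds to the largest L_z, i.e. m_l = l = 5, giving L_z = 5ℏ.
cos θ_min = 5/√30, so θ_min ≈ 24.1°.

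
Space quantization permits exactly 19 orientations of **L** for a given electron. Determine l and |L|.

2l + 1 = 19 ⇒ l = 9.
Then |L| = √(l(l+1)) ℏ = 3√10 ℏ.

l = 9, |L| = 3√10 ℏ ≈ 9.487ℏ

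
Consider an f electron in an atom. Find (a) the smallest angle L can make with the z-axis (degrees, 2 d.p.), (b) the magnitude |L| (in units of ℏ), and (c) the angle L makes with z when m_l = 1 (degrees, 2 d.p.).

An f state has l = 3.
cos θ_min = 3/√12, so θ_min ≈ 30.00°.
|L| = ℏ√(3·4) = 2√3 ℏ ≈ 3.464ℏ.
For m_l = 1: cos θ = 1/√12, θ ≈ 73.22°.

θ_min ≈ 30.00°; |L| = 2√3 ℏ ≈ 3.464ℏ; θ(m_l=1) ≈ 73.22°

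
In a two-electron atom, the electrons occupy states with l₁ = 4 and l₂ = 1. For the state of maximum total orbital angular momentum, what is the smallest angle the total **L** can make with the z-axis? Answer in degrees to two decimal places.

The total orbital quantum number L ranges from |l₁ − l₂| to l₁ + l₂ in integer steps.
So L can be 3, 4, 5.
The maximum is L = 5, with |L_tot| = ℏ√(5·6) = √30 ℏ.
The minimum angle with z is arccos(5/√30) ≈ 24.09°.

θ_min ≈ 24.09°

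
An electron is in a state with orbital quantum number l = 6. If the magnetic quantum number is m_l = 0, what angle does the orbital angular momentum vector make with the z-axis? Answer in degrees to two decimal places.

θ ≈ 90.00°

|L|² = l(l+1)ℏ² = 42ℏ², so |L| = √42 ℏ.
L_z = m_l ℏ = 0ℏ.
cos θ = L_z/|L| = 0/√42, so θ ≈ 90.00°.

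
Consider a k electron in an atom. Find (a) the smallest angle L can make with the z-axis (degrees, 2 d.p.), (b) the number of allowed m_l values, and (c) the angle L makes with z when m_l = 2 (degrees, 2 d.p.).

θ_min ≈ 20.70°; 15 values; θ(m_l=2) ≈ 74.50°

The letter k corresponds to l = 7.
cos θ_min = 7/√56, so θ_min ≈ 20.70°.
There are 2l+1 = 15 values of m_l.
For m_l = 2: cos θ = 2/√56, θ ≈ 74.50°.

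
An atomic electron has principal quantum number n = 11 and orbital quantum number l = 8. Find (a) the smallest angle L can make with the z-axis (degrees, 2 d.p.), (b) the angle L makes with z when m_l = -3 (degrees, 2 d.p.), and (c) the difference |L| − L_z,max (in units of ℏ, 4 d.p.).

cos θ_min = 8/√72, so θ_min ≈ 19.47°.
For m_l = -3: cos θ = -3/√72, θ ≈ 110.70°.
|L| − L_z,max = (6√2 − 8)ℏ ≈ 0.4853ℏ.

θ_min ≈ 19.47°; θ(m_l=-3) ≈ 110.70°; |L|−L_z,max ≈ 0.4853ℏ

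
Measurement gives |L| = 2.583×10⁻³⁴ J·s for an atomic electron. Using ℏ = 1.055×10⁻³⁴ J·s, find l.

l = 2

|L|/ℏ = (2.583×10⁻³⁴)/(1.055×10⁻³⁴) ≈ 2.448.
l(l+1) ≈ 2.448² ≈ 5.99, so l = 2.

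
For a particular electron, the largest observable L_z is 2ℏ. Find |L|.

L_z,max = lℏ, so l = 2.
|L| = √(l(l+1)) ℏ = √6 ℏ.

|L| = √6 ℏ ≈ 2.449ℏ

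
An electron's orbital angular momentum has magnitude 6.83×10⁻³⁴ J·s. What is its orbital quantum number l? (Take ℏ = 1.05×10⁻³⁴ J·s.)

l = 6

In units of ℏ, |L| ≈ 6.505.
Set l(l+1) = 42.31; the integer solution is l = 6.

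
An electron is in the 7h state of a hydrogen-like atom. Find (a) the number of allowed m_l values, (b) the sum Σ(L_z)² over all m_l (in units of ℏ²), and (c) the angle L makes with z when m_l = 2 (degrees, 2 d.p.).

11 values; Σ(L_z)² = 110 ℏ²; θ(m_l=2) ≈ 68.58°

7h means n = 7, l = 5.
There are 2l+1 = 11 values of m_l.
Σ m_l² = 110, so Σ(L_z)² = 110 ℏ².
For m_l = 2: cos θ = 2/√30, θ ≈ 68.58°.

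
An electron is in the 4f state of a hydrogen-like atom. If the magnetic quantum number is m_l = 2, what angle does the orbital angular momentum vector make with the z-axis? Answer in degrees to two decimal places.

θ ≈ 54.74°

4f means n = 4, l = 3.
|L| = ℏ√(l(l+1)) = 2√3 ℏ.
L_z = m_l ℏ = 2ℏ.
cos θ = L_z/|L| = 2/√12, so θ ≈ 54.74°.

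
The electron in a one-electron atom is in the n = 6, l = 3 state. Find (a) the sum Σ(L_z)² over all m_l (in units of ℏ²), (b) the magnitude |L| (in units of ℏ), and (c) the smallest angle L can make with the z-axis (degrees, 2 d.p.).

Σ m_l² = 28, so Σ(L_z)² = 28 ℏ².
|L| = ℏ√(3·4) = 2√3 ℏ ≈ 3.464ℏ.
cos θ_min = 3/√12, so θ_min ≈ 30.00°.

Σ(L_z)² = 28 ℏ²; |L| = 2√3 ℏ ≈ 3.464ℏ; θ_min ≈ 30.00°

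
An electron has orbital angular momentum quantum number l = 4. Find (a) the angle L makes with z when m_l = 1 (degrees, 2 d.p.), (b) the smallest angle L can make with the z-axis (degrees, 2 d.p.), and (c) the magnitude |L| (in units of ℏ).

For m_l = 1: cos θ = 1/√20, θ ≈ 77.08°.
cos θ_min = 4/√20, so θ_min ≈ 26.57°.
|L| = ℏ√(4·5) = 2√5 ℏ ≈ 4.472ℏ.

θ(m_l=1) ≈ 77.08°; θ_min ≈ 26.57°; |L| = 2√5 ℏ ≈ 4.472ℏ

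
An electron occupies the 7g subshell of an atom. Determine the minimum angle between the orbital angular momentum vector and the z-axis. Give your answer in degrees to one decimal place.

The 7g subshell has l = 4.
|L|² = l(l+1)ℏ² = 20ℏ², so |L| = 2√5 ℏ.
The smallest angle corresponds to the largest L_z, i.e. m_l = l = 4, giving L_z = 4ℏ.
cos θ_min = 4/√20, so θ_min ≈ 26.6°.

θ_min ≈ 26.6°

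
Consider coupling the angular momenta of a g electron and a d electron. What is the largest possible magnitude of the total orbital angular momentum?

L runs from |4 − 2| = 2 to 4 + 2 = 6.
Allowed values: L = 2, 3, 4, 5, 6.
The largest magnitude corresponds to L = 6: |L_tot| = ℏ√(6·7) = √42 ℏ.

|L_tot|_max = √42 ℏ ≈ 6.481ℏ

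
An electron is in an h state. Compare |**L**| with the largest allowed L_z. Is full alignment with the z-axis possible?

No: L_z,max = 5ℏ < |L| = √30 ℏ ≈ 5.477ℏ

An h state has l = 5.
|L| = √30 ℏ ≈ 5.4772ℏ, while L_z,max = lℏ = 5ℏ.
Since |L| > L_z,max, the vector can never point exactly along z; the closest it comes is θ_min = arccos(5/√30) ≈ 24.1°.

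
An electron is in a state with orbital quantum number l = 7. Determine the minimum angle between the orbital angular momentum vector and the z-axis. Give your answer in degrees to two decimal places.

θ_min ≈ 20.70°

|L| = √(l(l+1)) ℏ = 2√14 ℏ.
The smallest angle corresponds to the largest L_z, i.e. m_l = l = 7, giving L_z = 7ℏ.
cos θ_min = 7/√56, so θ_min ≈ 20.70°.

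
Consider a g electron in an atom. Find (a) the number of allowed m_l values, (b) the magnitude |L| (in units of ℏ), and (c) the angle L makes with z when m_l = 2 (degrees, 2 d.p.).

9 values; |L| = 2√5 ℏ ≈ 4.472ℏ; θ(m_l=2) ≈ 63.43°

The letter g corresponds to l = 4.
There are 2l+1 = 9 values of m_l.
|L| = ℏ√(4·5) = 2√5 ℏ ≈ 4.472ℏ.
For m_l = 2: cos θ = 2/√20, θ ≈ 63.43°.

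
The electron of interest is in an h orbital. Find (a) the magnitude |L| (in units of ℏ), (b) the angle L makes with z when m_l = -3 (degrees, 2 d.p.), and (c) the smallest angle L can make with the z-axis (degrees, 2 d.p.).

|L| = √30 ℏ ≈ 5.477ℏ; θ(m_l=-3) ≈ 123.21°; θ_min ≈ 24.09°

For an h orbital, l = 5.
|L| = ℏ√(5·6) = √30 ℏ ≈ 5.477ℏ.
For m_l = -3: cos θ = -3/√30, θ ≈ 123.21°.
cos θ_min = 5/√30, so θ_min ≈ 24.09°.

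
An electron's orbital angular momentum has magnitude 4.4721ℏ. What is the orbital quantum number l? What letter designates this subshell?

l = 4 (g orbital)

|L| = ℏ√(l(l+1)), so l(l+1) = 20.
l² + l − 20 = 0 ⇒ l = 4.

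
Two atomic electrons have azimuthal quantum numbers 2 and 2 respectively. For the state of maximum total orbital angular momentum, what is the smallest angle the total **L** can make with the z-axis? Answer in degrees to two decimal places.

θ_min ≈ 26.57°

L runs from |2 − 2| = 0 to 2 + 2 = 4.
So L can be 0, 1, 2, 3, 4.
The maximum is L = 4, with |L_tot| = ℏ√(4·5) = 2√5 ℏ.
The minimum angle with z is arccos(4/√20) ≈ 26.57°.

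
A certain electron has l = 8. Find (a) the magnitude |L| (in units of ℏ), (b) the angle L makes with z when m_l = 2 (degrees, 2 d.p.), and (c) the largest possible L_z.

|L| = 6√2 ℏ ≈ 8.485ℏ; θ(m_l=2) ≈ 76.37°; L_z,max = 8ℏ

|L| = ℏ√(8·9) = 6√2 ℏ ≈ 8.485ℏ.
For m_l = 2: cos θ = 2/√72, θ ≈ 76.37°.
L_z,max = lℏ = 8ℏ.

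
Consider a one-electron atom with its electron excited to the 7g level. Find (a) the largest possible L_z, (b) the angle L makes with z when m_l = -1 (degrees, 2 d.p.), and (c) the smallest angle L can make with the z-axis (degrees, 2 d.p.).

The 7g level has l = 4.
L_z,max = lℏ = 4ℏ.
For m_l = -1: cos θ = -1/√20, θ ≈ 102.92°.
cos θ_min = 4/√20, so θ_min ≈ 26.57°.

L_z,max = 4ℏ; θ(m_l=-1) ≈ 102.92°; θ_min ≈ 26.57°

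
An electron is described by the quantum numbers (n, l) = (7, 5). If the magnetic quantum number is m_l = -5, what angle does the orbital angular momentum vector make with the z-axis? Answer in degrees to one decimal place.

θ ≈ 155.9°

|L| = √(l(l+1)) ℏ = √30 ℏ.
L_z = m_l ℏ = −5ℏ.
cos θ = L_z/|L| = -5/√30, so θ ≈ 155.9°.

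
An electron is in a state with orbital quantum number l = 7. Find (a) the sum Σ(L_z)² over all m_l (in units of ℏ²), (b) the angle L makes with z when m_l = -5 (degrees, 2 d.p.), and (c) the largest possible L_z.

Σ m_l² = 280, so Σ(L_z)² = 280 ℏ².
For m_l = -5: cos θ = -5/√56, θ ≈ 131.92°.
L_z,max = lℏ = 7ℏ.

Σ(L_z)² = 280 ℏ²; θ(m_l=-5) ≈ 131.92°; L_z,max = 7ℏ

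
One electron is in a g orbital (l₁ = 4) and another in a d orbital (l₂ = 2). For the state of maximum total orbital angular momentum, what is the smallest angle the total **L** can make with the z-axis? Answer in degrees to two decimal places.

Angular momentum addition gives L = |l₁ − l₂|, …, l₁ + l₂.
L ∈ {2, 3, 4, 5, 6}.
The maximum is L = 6, with |L_tot| = ℏ√(6·7) = √42 ℏ.
The minimum angle with z is arccos(6/√42) ≈ 22.21°.

θ_min ≈ 22.21°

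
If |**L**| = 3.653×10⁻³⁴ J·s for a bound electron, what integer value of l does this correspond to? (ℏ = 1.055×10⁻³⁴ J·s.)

l = 3

|L|/ℏ = (3.653×10⁻³⁴)/(1.055×10⁻³⁴) ≈ 3.463.
(|L|/ℏ)² = l(l+1) ≈ 11.99 ⇒ l = 3.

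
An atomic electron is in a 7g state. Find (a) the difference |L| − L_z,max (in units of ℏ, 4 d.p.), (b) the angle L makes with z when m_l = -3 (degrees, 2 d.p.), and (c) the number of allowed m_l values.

|L|−L_z,max ≈ 0.4721ℏ; θ(m_l=-3) ≈ 132.13°; 9 values

For 7g, l = 4.
|L| − L_z,max = (2√5 − 4)ℏ ≈ 0.4721ℏ.
For m_l = -3: cos θ = -3/√20, θ ≈ 132.13°.
There are 2l+1 = 9 values of m_l.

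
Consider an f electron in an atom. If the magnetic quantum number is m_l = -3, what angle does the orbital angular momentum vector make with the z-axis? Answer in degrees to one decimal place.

For an f orbital, l = 3.
|L| = √(l(l+1)) ℏ = 2√3 ℏ.
L_z = m_l ℏ = −3ℏ.
cos θ = L_z/|L| = -3/√12, so θ ≈ 150.0°.

θ ≈ 150.0°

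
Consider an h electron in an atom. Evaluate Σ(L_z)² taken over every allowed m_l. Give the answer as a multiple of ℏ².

H corresponds to l = 5.
The allowed m_l values are -5, -4, -3, -2, -1, 0, 1, 2, 3, 4, 5.
Summing m² from −5 to 5: Σ m_l² = 110.

Σ(L_z)² = 110 ℏ²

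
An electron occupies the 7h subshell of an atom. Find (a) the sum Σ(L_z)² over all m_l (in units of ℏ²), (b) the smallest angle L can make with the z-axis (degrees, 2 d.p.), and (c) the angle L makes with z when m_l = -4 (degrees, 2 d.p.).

7h means n = 7, l = 5.
Σ m_l² = 110, so Σ(L_z)² = 110 ℏ².
cos θ_min = 5/√30, so θ_min ≈ 24.09°.
For m_l = -4: cos θ = -4/√30, θ ≈ 136.91°.

Σ(L_z)² = 110 ℏ²; θ_min ≈ 24.09°; θ(m_l=-4) ≈ 136.91°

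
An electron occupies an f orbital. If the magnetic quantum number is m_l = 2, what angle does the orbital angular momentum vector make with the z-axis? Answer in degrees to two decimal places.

θ ≈ 54.74°

An f state has l = 3.
|L|² = l(l+1)ℏ² = 12ℏ², so |L| = 2√3 ℏ.
L_z = m_l ℏ = 2ℏ.
cos θ = L_z/|L| = 2/√12, so θ ≈ 54.74°.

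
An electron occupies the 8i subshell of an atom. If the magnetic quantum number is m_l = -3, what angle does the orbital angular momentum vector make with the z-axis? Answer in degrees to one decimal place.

The 8i subshell has l = 6.
|L| = √(l(l+1)) ℏ = √42 ℏ.
L_z = m_l ℏ = −3ℏ.
cos θ = L_z/|L| = -3/√42, so θ ≈ 117.6°.

θ ≈ 117.6°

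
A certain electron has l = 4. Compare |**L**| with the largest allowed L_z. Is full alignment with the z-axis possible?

|L| = 2√5 ℏ ≈ 4.4721ℏ, while L_z,max = lℏ = 4ℏ.
Since |L| > L_z,max, the vector can never point exactly along z; the closest it comes is θ_min = arccos(4/√20) ≈ 26.6°.

No: L_z,max = 4ℏ < |L| = 2√5 ℏ ≈ 4.472ℏ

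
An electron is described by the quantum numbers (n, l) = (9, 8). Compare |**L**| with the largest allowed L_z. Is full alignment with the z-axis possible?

|L| = 6√2 ℏ ≈ 8.4853ℏ, while L_z,max = lℏ = 8ℏ.
Since |L| > L_z,max, the vector can never point exactly along z; the closest it comes is θ_min = arccos(8/√72) ≈ 19.5°.

No: L_z,max = 8ℏ < |L| = 6√2 ℏ ≈ 8.485ℏ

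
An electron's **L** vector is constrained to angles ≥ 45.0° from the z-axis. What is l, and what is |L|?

l = 1, |L| = √2 ℏ ≈ 1.414ℏ

At minimum angle, m_l = l, so cos θ = l/√(l(l+1)); cos²θ = l/(l+1) = 0.5000.
l = cos²θ/sin²θ ≈ 1.
Then |L| = ℏ√(1·2) = √2 ℏ.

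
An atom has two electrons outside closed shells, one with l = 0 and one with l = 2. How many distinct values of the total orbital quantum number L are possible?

1

By the triangle rule, |l₁ − l₂| ≤ L ≤ l₁ + l₂.
Allowed values: L = 2.
That is 1 value.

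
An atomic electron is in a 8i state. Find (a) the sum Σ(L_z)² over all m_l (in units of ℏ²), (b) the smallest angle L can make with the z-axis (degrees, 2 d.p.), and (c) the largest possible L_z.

For 8i, l = 6.
Σ m_l² = 182, so Σ(L_z)² = 182 ℏ².
cos θ_min = 6/√42, so θ_min ≈ 22.21°.
L_z,max = lℏ = 6ℏ.

Σ(L_z)² = 182 ℏ²; θ_min ≈ 22.21°; L_z,max = 6ℏ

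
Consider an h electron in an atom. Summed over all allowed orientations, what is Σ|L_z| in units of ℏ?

Σ|L_z| = 30 ℏ

The letter h corresponds to l = 5.
m_l runs from −5 to 5, i.e. {-5, -4, -3, -2, -1, 0, 1, 2, 3, 4, 5}.
Σ|m_l| = l(l+1) = 30.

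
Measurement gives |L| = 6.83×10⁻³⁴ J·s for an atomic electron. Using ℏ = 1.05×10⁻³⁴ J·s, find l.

Dividing by ℏ: |L|/ℏ ≈ 6.505.
Set l(l+1) = 42.31; the integer solution is l = 6.

l = 6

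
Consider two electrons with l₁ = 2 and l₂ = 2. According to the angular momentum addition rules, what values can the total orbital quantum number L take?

By the triangle rule, |l₁ − l₂| ≤ L ≤ l₁ + l₂.
L ∈ {0, 1, 2, 3, 4}.

L = 0, 1, 2, 3, 4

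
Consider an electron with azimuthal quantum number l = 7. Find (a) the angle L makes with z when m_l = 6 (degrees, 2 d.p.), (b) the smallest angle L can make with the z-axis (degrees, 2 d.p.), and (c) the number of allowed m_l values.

For m_l = 6: cos θ = 6/√56, θ ≈ 36.70°.
cos θ_min = 7/√56, so θ_min ≈ 20.70°.
There are 2l+1 = 15 values of m_l.

θ(m_l=6) ≈ 36.70°; θ_min ≈ 20.70°; 15 values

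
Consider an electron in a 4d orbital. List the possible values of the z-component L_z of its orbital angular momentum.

L_z ∈ {−2ℏ, −ℏ, 0, ℏ, 2ℏ}

For 4d, l = 2.
L_z = m_l ℏ with m_l ranging from −l to +l in integer steps.
For l = 2: m_l ∈ {-2, -1, 0, 1, 2}.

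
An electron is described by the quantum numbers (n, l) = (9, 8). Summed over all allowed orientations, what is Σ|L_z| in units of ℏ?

Σ|L_z| = 72 ℏ

m_l ∈ {-8, -7, -6, -5, -4, -3, -2, -1, 0, 1, 2, 3, 4, 5, 6, 7, 8}.
Σ|m_l| = 2(1+2+…+8) = 72.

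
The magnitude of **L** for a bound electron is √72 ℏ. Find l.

Since |L|² = l(l+1)ℏ², l(l+1) = 72.
l² + l − 72 = 0 ⇒ l = 8.

l = 8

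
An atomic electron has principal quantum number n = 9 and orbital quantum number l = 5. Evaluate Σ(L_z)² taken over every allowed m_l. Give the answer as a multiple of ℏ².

m_l runs from −5 to 5, i.e. {-5, -4, -3, -2, -1, 0, 1, 2, 3, 4, 5}.
Σ m_l² = l(l+1)(2l+1)/3 = 5·6·11/3 = 110.

Σ(L_z)² = 110 ℏ²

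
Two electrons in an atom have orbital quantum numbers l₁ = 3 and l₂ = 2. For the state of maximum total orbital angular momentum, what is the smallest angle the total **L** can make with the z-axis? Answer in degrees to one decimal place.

The total orbital quantum number L ranges from |l₁ − l₂| to l₁ + l₂ in integer steps.
Allowed values: L = 1, 2, 3, 4, 5.
The maximum is L = 5, with |L_tot| = ℏ√(5·6) = √30 ℏ.
The minimum angle with z is arccos(5/√30) ≈ 24.1°.

θ_min ≈ 24.1°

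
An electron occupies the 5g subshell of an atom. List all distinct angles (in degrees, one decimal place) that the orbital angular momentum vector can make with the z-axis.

θ ∈ {26.6°, 47.9°, 63.4°, 77.1°, 90.0°, 102.9°, 116.6°, 132.1°, 153.4°}

The 5g subshell has l = 4.
|L|² = l(l+1)ℏ² = 20ℏ², so |L| = 2√5 ℏ.
cos θ = m_l/√20 for each m_l ∈ {-4, -3, -2, -1, 0, 1, 2, 3, 4}.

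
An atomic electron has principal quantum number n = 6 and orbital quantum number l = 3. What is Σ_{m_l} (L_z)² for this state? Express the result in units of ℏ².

The allowed m_l values are -3, -2, -1, 0, 1, 2, 3.
Summing m² from −3 to 3: Σ m_l² = 28.

Σ(L_z)² = 28 ℏ²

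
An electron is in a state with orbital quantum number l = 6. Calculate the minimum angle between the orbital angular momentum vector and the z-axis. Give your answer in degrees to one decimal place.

θ_min ≈ 22.2°

|L|² = l(l+1)ℏ² = 42ℏ², so |L| = √42 ℏ.
The smallest angle corresponds to the largest L_z, i.e. m_l = l = 6, giving L_z = 6ℏ.
cos θ_min = 6/√42, so θ_min ≈ 22.2°.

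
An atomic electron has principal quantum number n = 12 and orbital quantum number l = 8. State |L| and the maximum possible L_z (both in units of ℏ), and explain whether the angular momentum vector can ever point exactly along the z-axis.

|L| = 6√2 ℏ ≈ 8.4853ℏ, while L_z,max = lℏ = 8ℏ.
Since |L| > L_z,max, the vector can never point exactly along z; the closest it comes is θ_min = arccos(8/√72) ≈ 19.5°.

No: L_z,max = 8ℏ < |L| = 6√2 ℏ ≈ 8.485ℏ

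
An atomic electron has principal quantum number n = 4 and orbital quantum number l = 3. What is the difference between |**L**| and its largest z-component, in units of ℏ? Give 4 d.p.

|L| = 2√3 ℏ ≈ 3.4641ℏ, while L_z,max = lℏ = 3ℏ.
The difference is (2√3 − 3)ℏ ≈ 0.4641ℏ.

|L| − L_z,max ≈ 0.4641ℏ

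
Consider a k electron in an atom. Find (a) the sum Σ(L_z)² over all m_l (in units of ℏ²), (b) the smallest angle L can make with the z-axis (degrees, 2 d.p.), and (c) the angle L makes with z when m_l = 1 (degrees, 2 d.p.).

Σ(L_z)² = 280 ℏ²; θ_min ≈ 20.70°; θ(m_l=1) ≈ 82.32°

For a k orbital, l = 7.
Σ m_l² = 280, so Σ(L_z)² = 280 ℏ².
cos θ_min = 7/√56, so θ_min ≈ 20.70°.
For m_l = 1: cos θ = 1/√56, θ ≈ 82.32°.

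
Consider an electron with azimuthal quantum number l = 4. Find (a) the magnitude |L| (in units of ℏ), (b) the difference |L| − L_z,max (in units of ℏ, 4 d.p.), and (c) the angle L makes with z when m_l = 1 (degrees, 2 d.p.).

|L| = ℏ√(4·5) = 2√5 ℏ ≈ 4.472ℏ.
|L| − L_z,max = (2√5 − 4)ℏ ≈ 0.4721ℏ.
For m_l = 1: cos θ = 1/√20, θ ≈ 77.08°.

|L| = 2√5 ℏ ≈ 4.472ℏ; |L|−L_z,max ≈ 0.4721ℏ; θ(m_l=1) ≈ 77.08°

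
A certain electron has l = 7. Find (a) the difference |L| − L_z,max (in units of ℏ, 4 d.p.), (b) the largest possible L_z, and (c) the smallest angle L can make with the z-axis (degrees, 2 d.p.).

|L|−L_z,max ≈ 0.4833ℏ; L_z,max = 7ℏ; θ_min ≈ 20.70°

|L| − L_z,max = (2√14 − 7)ℏ ≈ 0.4833ℏ.
L_z,max = lℏ = 7ℏ.
cos θ_min = 7/√56, so θ_min ≈ 20.70°.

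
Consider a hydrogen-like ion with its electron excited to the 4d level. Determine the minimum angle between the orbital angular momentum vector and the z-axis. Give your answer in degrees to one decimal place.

The 4d level has l = 2.
|L| = √(l(l+1)) ℏ = √6 ℏ.
The smallest angle corresponds to the largest L_z, i.e. m_l = l = 2, giving L_z = 2ℏ.
cos θ_min = 2/√6, so θ_min ≈ 35.3°.

θ_min ≈ 35.3°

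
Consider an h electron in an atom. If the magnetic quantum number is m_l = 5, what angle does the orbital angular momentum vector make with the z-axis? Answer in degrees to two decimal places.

An h state has l = 5.
|L|² = l(l+1)ℏ² = 30ℏ², so |L| = √30 ℏ.
L_z = m_l ℏ = 5ℏ.
cos θ = L_z/|L| = 5/√30, so θ ≈ 24.09°.

θ ≈ 24.09°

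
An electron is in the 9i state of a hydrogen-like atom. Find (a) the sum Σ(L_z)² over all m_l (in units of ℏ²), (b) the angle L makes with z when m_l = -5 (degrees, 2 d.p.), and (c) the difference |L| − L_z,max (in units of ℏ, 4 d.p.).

Σ(L_z)² = 182 ℏ²; θ(m_l=-5) ≈ 140.49°; |L|−L_z,max ≈ 0.4807ℏ

For 9i, l = 6.
Σ m_l² = 182, so Σ(L_z)² = 182 ℏ².
For m_l = -5: cos θ = -5/√42, θ ≈ 140.49°.
|L| − L_z,max = (√42 − 6)ℏ ≈ 0.4807ℏ.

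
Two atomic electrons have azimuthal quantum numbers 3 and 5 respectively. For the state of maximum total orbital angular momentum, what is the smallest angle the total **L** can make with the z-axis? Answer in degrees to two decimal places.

By the triangle rule, |l₁ − l₂| ≤ L ≤ l₁ + l₂.
Allowed values: L = 2, 3, 4, 5, 6, 7, 8.
The maximum is L = 8, with |L_tot| = ℏ√(8·9) = 6√2 ℏ.
The minimum angle with z is arccos(8/√72) ≈ 19.47°.

θ_min ≈ 19.47°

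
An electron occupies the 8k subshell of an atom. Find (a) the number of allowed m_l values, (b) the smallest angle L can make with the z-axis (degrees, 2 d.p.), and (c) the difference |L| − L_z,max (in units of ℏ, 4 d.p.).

15 values; θ_min ≈ 20.70°; |L|−L_z,max ≈ 0.4833ℏ

For 8k, l = 7.
There are 2l+1 = 15 values of m_l.
cos θ_min = 7/√56, so θ_min ≈ 20.70°.
|L| − L_z,max = (2√14 − 7)ℏ ≈ 0.4833ℏ.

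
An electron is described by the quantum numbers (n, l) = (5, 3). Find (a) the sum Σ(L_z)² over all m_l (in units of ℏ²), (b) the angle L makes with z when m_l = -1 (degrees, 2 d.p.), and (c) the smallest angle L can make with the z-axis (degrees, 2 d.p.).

Σ(L_z)² = 28 ℏ²; θ(m_l=-1) ≈ 106.78°; θ_min ≈ 30.00°

Σ m_l² = 28, so Σ(L_z)² = 28 ℏ².
For m_l = -1: cos θ = -1/√12, θ ≈ 106.78°.
cos θ_min = 3/√12, so θ_min ≈ 30.00°.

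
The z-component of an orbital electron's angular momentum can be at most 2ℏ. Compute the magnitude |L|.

The maximum L_z equals lℏ, giving l = 2.
Then |L| = ℏ√(2·3) = √6 ℏ.

|L| = √6 ℏ ≈ 2.449ℏ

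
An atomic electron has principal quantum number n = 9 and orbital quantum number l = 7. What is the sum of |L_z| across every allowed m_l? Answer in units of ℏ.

m_l ∈ {-7, -6, -5, -4, -3, -2, -1, 0, 1, 2, 3, 4, 5, 6, 7}.
Σ|m_l| = 2(1+2+…+7) = 56.

Σ|L_z| = 56 ℏ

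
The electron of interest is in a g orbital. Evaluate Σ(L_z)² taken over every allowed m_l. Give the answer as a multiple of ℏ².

A g state has l = 4.
The allowed m_l values are -4, -3, -2, -1, 0, 1, 2, 3, 4.
Σ m_l² = 2·(1 + 4 + 9 + 16) = 60.

Σ(L_z)² = 60 ℏ²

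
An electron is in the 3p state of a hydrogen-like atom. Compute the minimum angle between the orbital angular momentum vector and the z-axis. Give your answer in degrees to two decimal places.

θ_min ≈ 45.00°

For 3p, l = 1.
|L| = √(l(l+1)) ℏ = √2 ℏ.
The smallest angle corresponds to the largest L_z, i.e. m_l = l = 1, giving L_z = 1ℏ.
cos θ_min = 1/√2, so θ_min ≈ 45.00°.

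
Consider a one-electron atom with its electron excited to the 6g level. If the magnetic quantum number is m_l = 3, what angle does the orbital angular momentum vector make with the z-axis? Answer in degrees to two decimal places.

The 6g level has l = 4.
|L|² = l(l+1)ℏ² = 20ℏ², so |L| = 2√5 ℏ.
L_z = m_l ℏ = 3ℏ.
cos θ = L_z/|L| = 3/√20, so θ ≈ 47.87°.

θ ≈ 47.87°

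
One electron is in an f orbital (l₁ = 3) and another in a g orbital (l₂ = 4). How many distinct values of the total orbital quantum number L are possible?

7

By the triangle rule, |l₁ − l₂| ≤ L ≤ l₁ + l₂.
L ∈ {1, 2, 3, 4, 5, 6, 7}.
That is 7 values.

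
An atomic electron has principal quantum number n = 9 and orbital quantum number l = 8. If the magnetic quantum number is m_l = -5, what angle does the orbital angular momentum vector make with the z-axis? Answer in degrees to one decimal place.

θ ≈ 126.1°

|L|² = l(l+1)ℏ² = 72ℏ², so |L| = 6√2 ℏ.
L_z = m_l ℏ = −5ℏ.
cos θ = L_z/|L| = -5/√72, so θ ≈ 126.1°.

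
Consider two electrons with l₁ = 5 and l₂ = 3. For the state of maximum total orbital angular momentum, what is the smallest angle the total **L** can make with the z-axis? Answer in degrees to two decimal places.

Angular momentum addition gives L = |l₁ − l₂|, …, l₁ + l₂.
L ∈ {2, 3, 4, 5, 6, 7, 8}.
The maximum is L = 8, with |L_tot| = ℏ√(8·9) = 6√2 ℏ.
The minimum angle with z is arccos(8/√72) ≈ 19.47°.

θ_min ≈ 19.47°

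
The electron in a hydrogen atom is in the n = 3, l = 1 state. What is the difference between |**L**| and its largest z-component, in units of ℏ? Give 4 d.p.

|L| = √2 ℏ ≈ 1.4142ℏ, while L_z,max = lℏ = 1ℏ.
The difference is (√2 − 1)ℏ ≈ 0.4142ℏ.

|L| − L_z,max ≈ 0.4142ℏ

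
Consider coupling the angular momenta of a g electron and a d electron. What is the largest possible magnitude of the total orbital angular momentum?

|L_tot|_max = √42 ℏ ≈ 6.481ℏ

The total orbital quantum number L ranges from |l₁ − l₂| to l₁ + l₂ in integer steps.
Allowed values: L = 2, 3, 4, 5, 6.
The largest magnitude corresponds to L = 6: |L_tot| = ℏ√(6·7) = √42 ℏ.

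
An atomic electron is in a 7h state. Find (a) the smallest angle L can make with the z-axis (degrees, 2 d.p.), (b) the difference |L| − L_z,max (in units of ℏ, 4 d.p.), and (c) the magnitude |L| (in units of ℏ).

7h means n = 7, l = 5.
cos θ_min = 5/√30, so θ_min ≈ 24.09°.
|L| − L_z,max = (√30 − 5)ℏ ≈ 0.4772ℏ.
|L| = ℏ√(5·6) = √30 ℏ ≈ 5.477ℏ.

θ_min ≈ 24.09°; |L|−L_z,max ≈ 0.4772ℏ; |L| = √30 ℏ ≈ 5.477ℏ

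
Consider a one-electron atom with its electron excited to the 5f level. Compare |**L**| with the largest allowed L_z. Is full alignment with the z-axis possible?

No: L_z,max = 3ℏ < |L| = 2√3 ℏ ≈ 3.464ℏ

The 5f level has l = 3.
|L| = 2√3 ℏ ≈ 3.4641ℏ, while L_z,max = lℏ = 3ℏ.
Since |L| > L_z,max, the vector can never point exactly along z; the closest it comes is θ_min = arccos(3/√12) ≈ 30.0°.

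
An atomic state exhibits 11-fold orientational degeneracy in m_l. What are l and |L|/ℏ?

11 = 2l + 1, so l = (11−1)/2 = 5.
Then |L| = √(l(l+1)) ℏ = √30 ℏ.

l = 5, |L| = √30 ℏ ≈ 5.477ℏ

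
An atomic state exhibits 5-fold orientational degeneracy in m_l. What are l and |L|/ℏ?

2l + 1 = 5 ⇒ l = 2.
|L| = ℏ√(l(l+1)) = ℏ√(2·3) = √6 ℏ.

l = 2, |L| = √6 ℏ ≈ 2.449ℏ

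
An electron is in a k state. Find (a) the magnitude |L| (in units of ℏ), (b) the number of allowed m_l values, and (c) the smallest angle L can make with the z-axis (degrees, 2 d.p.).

For a k orbital, l = 7.
|L| = ℏ√(7·8) = 2√14 ℏ ≈ 7.483ℏ.
There are 2l+1 = 15 values of m_l.
cos θ_min = 7/√56, so θ_min ≈ 20.70°.

|L| = 2√14 ℏ ≈ 7.483ℏ; 15 values; θ_min ≈ 20.70°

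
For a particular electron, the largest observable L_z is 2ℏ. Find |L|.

|L| = √6 ℏ ≈ 2.449ℏ

Since max m_l = l, l = 2.
|L| = ℏ√(l(l+1)) = √6 ℏ.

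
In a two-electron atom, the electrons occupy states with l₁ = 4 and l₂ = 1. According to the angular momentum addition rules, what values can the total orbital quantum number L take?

The total orbital quantum number L ranges from |l₁ − l₂| to l₁ + l₂ in integer steps.
L ∈ {3, 4, 5}.

L = 3, 4, 5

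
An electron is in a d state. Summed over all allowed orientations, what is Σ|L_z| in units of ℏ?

A d state has l = 2.
The allowed m_l values are -2, -1, 0, 1, 2.
Σ|m_l| = 2(1+2+…+2) = 6.

Σ|L_z| = 6 ℏ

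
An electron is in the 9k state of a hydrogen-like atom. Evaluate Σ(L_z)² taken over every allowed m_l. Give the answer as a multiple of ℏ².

Σ(L_z)² = 280 ℏ²

The 9k subshell has l = 7.
m_l runs from −7 to 7, i.e. {-7, -6, -5, -4, -3, -2, -1, 0, 1, 2, 3, 4, 5, 6, 7}.
Summing m² from −7 to 7: Σ m_l² = 280.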